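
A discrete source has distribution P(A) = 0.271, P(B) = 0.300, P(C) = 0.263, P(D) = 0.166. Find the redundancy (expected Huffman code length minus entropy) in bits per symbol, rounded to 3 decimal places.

0.032 bits

Entropy H = −Σ p log₂ p ≈ 1.9684 bits.
Huffman merges: 83/500+263/1000→429/1000; 271/1000+3/10→571/1000; 429/1000+571/1000→1. L = 2 ≈ 2.0000.
L − H = 2.0000 − 1.9684 = 0.032 bits.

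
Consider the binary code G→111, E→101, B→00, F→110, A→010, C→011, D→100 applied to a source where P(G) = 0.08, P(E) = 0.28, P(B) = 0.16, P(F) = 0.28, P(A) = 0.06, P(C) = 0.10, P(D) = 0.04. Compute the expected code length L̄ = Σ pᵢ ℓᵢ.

L̄ = Σ pᵢ·ℓᵢ = 0.08·3 + 0.28·3 + 0.16·2 + 0.28·3 + 0.06·3 + 0.10·3 + 0.04·3 = 2.84 bits/symbol.

2.84 bits/symbol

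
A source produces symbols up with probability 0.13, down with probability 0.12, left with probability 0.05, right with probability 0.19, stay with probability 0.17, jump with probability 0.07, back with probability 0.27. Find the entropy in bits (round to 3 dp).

H = −Σ pᵢ log₂ pᵢ.
−0.13·log₂(0.13) = 0.3826
−0.12·log₂(0.12) = 0.3671
−0.05·log₂(0.05) = 0.2161
−0.19·log₂(0.19) = 0.4552
−0.17·log₂(0.17) = 0.4346
−0.07·log₂(0.07) = 0.2686
−0.27·log₂(0.27) = 0.5100
Sum ≈ 2.6342 → 2.634 bits.

2.634 bits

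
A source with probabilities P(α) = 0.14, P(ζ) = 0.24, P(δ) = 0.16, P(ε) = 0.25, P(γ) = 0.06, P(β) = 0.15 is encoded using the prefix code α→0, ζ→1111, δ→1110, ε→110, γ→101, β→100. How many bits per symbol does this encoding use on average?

3.12 bits/symbol

L̄ = Σ pᵢ·ℓᵢ = 0.14·1 + 0.24·4 + 0.16·4 + 0.25·3 + 0.06·3 + 0.15·3 = 3.12 bits/symbol.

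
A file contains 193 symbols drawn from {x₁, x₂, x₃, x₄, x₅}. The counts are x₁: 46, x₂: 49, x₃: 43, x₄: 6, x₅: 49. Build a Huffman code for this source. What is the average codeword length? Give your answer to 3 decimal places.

2.254 bits/symbol

Probabilities are the counts divided by 193.
Repeatedly combine the two least-probable nodes; the expected code length is the sum of the merged weights.
merge 6/193 + 43/193 → 49/193
merge 46/193 + 49/193 → 95/193
merge 49/193 + 49/193 → 98/193
merge 95/193 + 98/193 → 1
L = 49/193 + 95/193 + 98/193 + 1 = 435/193 ≈ 2.254 bits/symbol.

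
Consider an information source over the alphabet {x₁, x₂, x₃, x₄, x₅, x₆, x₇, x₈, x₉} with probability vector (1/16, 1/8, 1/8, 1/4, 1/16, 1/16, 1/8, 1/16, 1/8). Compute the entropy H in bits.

3 bits

Each probability is a power of 1/2, so log₂(1/p) is an integer.
H = Σ p·log₂(1/p) = 1/16·4 + 1/8·3 + 1/8·3 + 1/4·2 + 1/16·4 + 1/16·4 + 1/8·3 + 1/16·4 + 1/8·3 = 3 bits.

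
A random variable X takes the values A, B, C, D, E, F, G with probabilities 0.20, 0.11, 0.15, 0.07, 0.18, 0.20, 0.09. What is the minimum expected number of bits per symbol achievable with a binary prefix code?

Repeatedly combine the two least-probable nodes; the expected code length is the sum of the merged weights.
merge 7/100 + 9/100 → 4/25
merge 11/100 + 3/20 → 13/50
merge 4/25 + 9/50 → 17/50
merge 1/5 + 1/5 → 2/5
merge 13/50 + 17/50 → 3/5
merge 2/5 + 3/5 → 1
L = 4/25 + 13/50 + 17/50 + 2/5 + 3/5 + 1 = 69/25 = 2.76 bits/symbol.

2.76 bits/symbol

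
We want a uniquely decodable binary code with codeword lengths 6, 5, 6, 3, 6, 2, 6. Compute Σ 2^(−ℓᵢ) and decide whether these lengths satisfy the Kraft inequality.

0.46875; yes

With common denominator 2^6 = 64: Σ 2^(−ℓᵢ) = 1/64 + 2/64 + 1/64 + 8/64 + 1/64 + 16/64 + 1/64 = 30/64 = 0.46875.
Kraft's inequality requires Σ ≤ 1; here Σ = 0.46875 ≤ 1, so such a prefix code exists.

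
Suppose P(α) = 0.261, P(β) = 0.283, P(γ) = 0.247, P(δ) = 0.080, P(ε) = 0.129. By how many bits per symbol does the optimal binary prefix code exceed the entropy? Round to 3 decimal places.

Entropy H = −Σ p log₂ p ≈ 2.1921 bits.
Huffman merges: 2/25+129/1000→209/1000; 209/1000+247/1000→57/125; 261/1000+283/1000→68/125; 57/125+68/125→1. L = 2209/1000 ≈ 2.2090.
L − H = 2.2090 − 2.1921 = 0.017 bits.

0.017 bits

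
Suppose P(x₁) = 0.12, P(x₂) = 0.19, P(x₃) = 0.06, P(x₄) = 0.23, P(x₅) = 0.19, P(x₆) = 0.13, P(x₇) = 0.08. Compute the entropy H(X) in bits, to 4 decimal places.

2.6829 bits

H = −Σ pᵢ log₂ pᵢ.
−0.12·log₂(0.12) = 0.3671
−0.19·log₂(0.19) = 0.4552
−0.06·log₂(0.06) = 0.2435
−0.23·log₂(0.23) = 0.4877
−0.19·log₂(0.19) = 0.4552
−0.13·log₂(0.13) = 0.3826
−0.08·log₂(0.08) = 0.2915
Sum ≈ 2.6829 → 2.6829 bits.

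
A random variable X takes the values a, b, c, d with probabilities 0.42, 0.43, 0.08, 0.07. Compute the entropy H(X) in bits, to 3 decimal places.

1.609 bits

H = −Σ pᵢ log₂ pᵢ.
−0.42·log₂(0.42) = 0.5256
−0.43·log₂(0.43) = 0.5236
−0.08·log₂(0.08) = 0.2915
−0.07·log₂(0.07) = 0.2686
Sum ≈ 1.6093 → 1.609 bits.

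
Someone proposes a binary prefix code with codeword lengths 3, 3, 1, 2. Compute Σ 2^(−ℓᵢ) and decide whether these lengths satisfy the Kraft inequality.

1; yes

With common denominator 2^3 = 8: Σ 2^(−ℓᵢ) = 1/8 + 1/8 + 4/8 + 2/8 = 8/8 = 1.
Kraft's inequality requires Σ ≤ 1; here Σ = 1 ≤ 1, so such a prefix code exists.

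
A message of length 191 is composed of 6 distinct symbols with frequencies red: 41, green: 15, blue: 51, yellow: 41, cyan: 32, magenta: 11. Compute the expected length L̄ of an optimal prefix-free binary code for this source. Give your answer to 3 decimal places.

Probabilities are the counts divided by 191.
Repeatedly combine the two least-probable nodes; the expected code length is the sum of the merged weights.
merge 11/191 + 15/191 → 26/191
merge 26/191 + 32/191 → 58/191
merge 41/191 + 41/191 → 82/191
merge 51/191 + 58/191 → 109/191
merge 82/191 + 109/191 → 1
L = 26/191 + 58/191 + 82/191 + 109/191 + 1 = 466/191 ≈ 2.440 bits/symbol.

2.440 bits/symbol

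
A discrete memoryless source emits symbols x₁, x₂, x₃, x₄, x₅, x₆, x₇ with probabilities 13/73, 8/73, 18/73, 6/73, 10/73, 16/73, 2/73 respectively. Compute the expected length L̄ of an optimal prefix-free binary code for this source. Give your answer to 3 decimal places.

2.644 bits/symbol

Repeatedly combine the two least-probable nodes; the expected code length is the sum of the merged weights.
merge 2/73 + 6/73 → 8/73
merge 8/73 + 8/73 → 16/73
merge 10/73 + 13/73 → 23/73
merge 16/73 + 16/73 → 32/73
merge 18/73 + 23/73 → 41/73
merge 32/73 + 41/73 → 1
L = 8/73 + 16/73 + 23/73 + 32/73 + 41/73 + 1 = 193/73 ≈ 2.644 bits/symbol.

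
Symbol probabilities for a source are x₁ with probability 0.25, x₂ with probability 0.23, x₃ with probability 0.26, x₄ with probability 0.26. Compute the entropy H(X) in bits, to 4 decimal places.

H = −Σ pᵢ log₂ pᵢ.
−0.25·log₂(0.25) = 0.5000
−0.23·log₂(0.23) = 0.4877
−0.26·log₂(0.26) = 0.5053
−0.26·log₂(0.26) = 0.5053
Sum ≈ 1.9982 → 1.9982 bits.

1.9982 bits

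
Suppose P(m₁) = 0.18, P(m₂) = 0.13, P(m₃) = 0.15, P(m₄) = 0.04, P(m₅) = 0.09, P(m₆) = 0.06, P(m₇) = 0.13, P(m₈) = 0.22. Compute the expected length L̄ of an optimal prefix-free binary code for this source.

Repeatedly combine the two least-probable nodes; the expected code length is the sum of the merged weights.
merge 1/25 + 3/50 → 1/10
merge 9/100 + 1/10 → 19/100
merge 13/100 + 13/100 → 13/50
merge 3/20 + 9/50 → 33/100
merge 19/100 + 11/50 → 41/100
merge 13/50 + 33/100 → 59/100
merge 41/100 + 59/100 → 1
L = 1/10 + 19/100 + 13/50 + 33/100 + 41/100 + 59/100 + 1 = 72/25 = 2.88 bits/symbol.

2.88 bits/symbol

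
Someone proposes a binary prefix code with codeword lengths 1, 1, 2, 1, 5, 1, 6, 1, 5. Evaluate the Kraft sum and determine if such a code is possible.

2.828125; no

With common denominator 2^6 = 64: Σ 2^(−ℓᵢ) = 32/64 + 32/64 + 16/64 + 32/64 + 2/64 + 32/64 + 1/64 + 32/64 + 2/64 = 181/64 = 2.828125.
Kraft's inequality requires Σ ≤ 1; here Σ = 2.828125 > 1, so no such prefix code exists.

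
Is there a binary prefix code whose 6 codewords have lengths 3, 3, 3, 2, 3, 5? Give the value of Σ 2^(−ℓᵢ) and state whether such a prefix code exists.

0.78125; yes

With common denominator 2^5 = 32: Σ 2^(−ℓᵢ) = 4/32 + 4/32 + 4/32 + 8/32 + 4/32 + 1/32 = 25/32 = 0.78125.
Kraft's inequality requires Σ ≤ 1; here Σ = 0.78125 ≤ 1, so such a prefix code exists.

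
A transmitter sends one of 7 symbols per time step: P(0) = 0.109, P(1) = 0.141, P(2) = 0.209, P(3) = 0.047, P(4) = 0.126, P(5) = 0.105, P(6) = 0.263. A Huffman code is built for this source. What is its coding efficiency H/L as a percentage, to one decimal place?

98.9%

Entropy H = −Σ p log₂ p ≈ 2.6511 bits.
Huffman merges: 47/1000+21/200→19/125; 109/1000+63/500→47/200; 141/1000+19/125→293/1000; 209/1000+47/200→111/250; 263/1000+293/1000→139/250; 111/250+139/250→1. L = 67/25 ≈ 2.6800.
Efficiency = H/L = 2.6511/2.6800 = 98.9%.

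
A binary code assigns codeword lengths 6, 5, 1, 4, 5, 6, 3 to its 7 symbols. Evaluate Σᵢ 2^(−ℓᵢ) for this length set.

0.78125

With common denominator 2^6 = 64: Σ 2^(−ℓᵢ) = 1/64 + 2/64 + 32/64 + 4/64 + 2/64 + 1/64 + 8/64 = 50/64 = 0.78125.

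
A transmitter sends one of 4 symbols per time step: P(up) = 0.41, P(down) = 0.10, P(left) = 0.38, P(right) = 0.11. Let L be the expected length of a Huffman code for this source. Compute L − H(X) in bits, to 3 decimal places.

Entropy H = −Σ p log₂ p ≈ 1.7403 bits.
Huffman merges: 1/10+11/100→21/100; 21/100+19/50→59/100; 41/100+59/100→1. L = 9/5 ≈ 1.8000.
L − H = 1.8000 − 1.7403 = 0.060 bits.

0.060 bits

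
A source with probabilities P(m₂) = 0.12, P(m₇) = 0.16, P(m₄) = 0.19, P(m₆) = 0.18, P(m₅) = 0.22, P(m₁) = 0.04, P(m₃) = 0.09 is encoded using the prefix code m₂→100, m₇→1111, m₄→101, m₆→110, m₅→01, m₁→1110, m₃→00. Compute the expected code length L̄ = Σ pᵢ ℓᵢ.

2.89 bits/symbol

L̄ = Σ pᵢ·ℓᵢ = 0.12·3 + 0.16·4 + 0.19·3 + 0.18·3 + 0.22·2 + 0.04·4 + 0.09·2 = 2.89 bits/symbol.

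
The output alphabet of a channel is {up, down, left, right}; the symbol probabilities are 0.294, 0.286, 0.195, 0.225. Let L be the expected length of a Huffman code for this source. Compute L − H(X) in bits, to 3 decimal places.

Entropy H = −Σ p log₂ p ≈ 1.9798 bits.
Huffman merges: 39/200+9/40→21/50; 143/500+147/500→29/50; 21/50+29/50→1. L = 2 ≈ 2.0000.
L − H = 2.0000 − 1.9798 = 0.020 bits.

0.020 bits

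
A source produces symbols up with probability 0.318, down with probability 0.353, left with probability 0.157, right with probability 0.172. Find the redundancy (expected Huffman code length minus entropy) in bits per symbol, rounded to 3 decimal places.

0.064 bits

Entropy H = −Σ p log₂ p ≈ 1.9121 bits.
Huffman merges: 157/1000+43/250→329/1000; 159/500+329/1000→647/1000; 353/1000+647/1000→1. L = 247/125 ≈ 1.9760.
L − H = 1.9760 − 1.9121 = 0.064 bits.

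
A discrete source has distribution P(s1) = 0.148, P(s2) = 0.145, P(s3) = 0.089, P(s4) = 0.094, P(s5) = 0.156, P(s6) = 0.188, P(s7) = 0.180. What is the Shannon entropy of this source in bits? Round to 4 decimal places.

2.7599 bits

H = −Σ pᵢ log₂ pᵢ.
−0.148·log₂(0.148) = 0.4079
−0.145·log₂(0.145) = 0.4040
−0.089·log₂(0.089) = 0.3106
−0.094·log₂(0.094) = 0.3207
−0.156·log₂(0.156) = 0.4181
−0.188·log₂(0.188) = 0.4533
−0.180·log₂(0.180) = 0.4453
Sum ≈ 2.7599 → 2.7599 bits.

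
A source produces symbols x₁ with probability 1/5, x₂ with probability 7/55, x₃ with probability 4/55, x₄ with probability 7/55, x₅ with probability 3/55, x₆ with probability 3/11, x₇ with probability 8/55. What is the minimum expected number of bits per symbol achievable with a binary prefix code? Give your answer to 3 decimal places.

2.655 bits/symbol

Repeatedly combine the two least-probable nodes; the expected code length is the sum of the merged weights.
merge 3/55 + 4/55 → 7/55
merge 7/55 + 7/55 → 14/55
merge 7/55 + 8/55 → 3/11
merge 1/5 + 14/55 → 5/11
merge 3/11 + 3/11 → 6/11
merge 5/11 + 6/11 → 1
L = 7/55 + 14/55 + 3/11 + 5/11 + 6/11 + 1 = 146/55 ≈ 2.655 bits/symbol.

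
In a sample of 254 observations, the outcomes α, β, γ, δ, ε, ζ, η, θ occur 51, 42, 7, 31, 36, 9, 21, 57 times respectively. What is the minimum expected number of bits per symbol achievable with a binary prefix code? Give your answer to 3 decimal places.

Probabilities are the counts divided by 254.
Repeatedly combine the two least-probable nodes; the expected code length is the sum of the merged weights.
merge 7/254 + 9/254 → 8/127
merge 8/127 + 21/254 → 37/254
merge 31/254 + 18/127 → 67/254
merge 37/254 + 21/127 → 79/254
merge 51/254 + 57/254 → 54/127
merge 67/254 + 79/254 → 73/127
merge 54/127 + 73/127 → 1
L = 8/127 + 37/254 + 67/254 + 79/254 + 54/127 + 73/127 + 1 = 707/254 ≈ 2.783 bits/symbol.

2.783 bits/symbol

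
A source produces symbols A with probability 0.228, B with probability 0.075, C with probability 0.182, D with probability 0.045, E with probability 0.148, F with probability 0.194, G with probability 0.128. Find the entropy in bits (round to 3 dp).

H = −Σ pᵢ log₂ pᵢ.
−0.228·log₂(0.228) = 0.4863
−0.075·log₂(0.075) = 0.2803
−0.182·log₂(0.182) = 0.4474
−0.045·log₂(0.045) = 0.2013
−0.148·log₂(0.148) = 0.4079
−0.194·log₂(0.194) = 0.4590
−0.128·log₂(0.128) = 0.3796
Sum ≈ 2.6618 → 2.662 bits.

2.662 bits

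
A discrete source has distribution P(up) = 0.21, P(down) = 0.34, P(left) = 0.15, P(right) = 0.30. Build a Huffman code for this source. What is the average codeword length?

Repeatedly combine the two least-probable nodes; the expected code length is the sum of the merged weights.
merge 3/20 + 21/100 → 9/25
merge 3/10 + 17/50 → 16/25
merge 9/25 + 16/25 → 1
L = 9/25 + 16/25 + 1 = 2 bits/symbol.

2 bits/symbol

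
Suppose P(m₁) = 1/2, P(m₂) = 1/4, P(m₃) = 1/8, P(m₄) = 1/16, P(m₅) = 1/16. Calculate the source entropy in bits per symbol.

Each probability is a power of 1/2, so log₂(1/p) is an integer.
H = Σ p·log₂(1/p) = 1/2·1 + 1/4·2 + 1/8·3 + 1/16·4 + 1/16·4 = 1.875 bits.

1.875 bits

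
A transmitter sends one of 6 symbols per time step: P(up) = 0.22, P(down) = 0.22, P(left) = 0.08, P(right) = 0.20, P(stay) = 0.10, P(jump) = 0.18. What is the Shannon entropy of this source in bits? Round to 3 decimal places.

2.495 bits

H = −Σ pᵢ log₂ pᵢ.
−0.22·log₂(0.22) = 0.4806
−0.22·log₂(0.22) = 0.4806
−0.08·log₂(0.08) = 0.2915
−0.20·log₂(0.20) = 0.4644
−0.10·log₂(0.10) = 0.3322
−0.18·log₂(0.18) = 0.4453
Sum ≈ 2.4945 → 2.495 bits.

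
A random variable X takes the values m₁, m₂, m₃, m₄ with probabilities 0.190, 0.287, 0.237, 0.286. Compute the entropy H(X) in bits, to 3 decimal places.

H = −Σ pᵢ log₂ pᵢ.
−0.190·log₂(0.190) = 0.4552
−0.287·log₂(0.287) = 0.5169
−0.237·log₂(0.237) = 0.4923
−0.286·log₂(0.286) = 0.5165
Sum ≈ 1.9808 → 1.981 bits.

1.981 bits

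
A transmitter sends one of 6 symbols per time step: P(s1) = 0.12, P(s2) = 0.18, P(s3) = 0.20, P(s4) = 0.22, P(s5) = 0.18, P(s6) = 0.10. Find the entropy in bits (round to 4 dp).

H = −Σ pᵢ log₂ pᵢ.
−0.12·log₂(0.12) = 0.3671
−0.18·log₂(0.18) = 0.4453
−0.20·log₂(0.20) = 0.4644
−0.22·log₂(0.22) = 0.4806
−0.18·log₂(0.18) = 0.4453
−0.10·log₂(0.10) = 0.3322
Sum ≈ 2.5348 → 2.5348 bits.

2.5348 bits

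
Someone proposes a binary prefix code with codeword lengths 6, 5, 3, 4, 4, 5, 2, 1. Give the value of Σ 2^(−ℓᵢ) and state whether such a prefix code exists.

1.078125; no

With common denominator 2^6 = 64: Σ 2^(−ℓᵢ) = 1/64 + 2/64 + 8/64 + 4/64 + 4/64 + 2/64 + 16/64 + 32/64 = 69/64 = 1.078125.
Kraft's inequality requires Σ ≤ 1; here Σ = 1.078125 > 1, so no such prefix code exists.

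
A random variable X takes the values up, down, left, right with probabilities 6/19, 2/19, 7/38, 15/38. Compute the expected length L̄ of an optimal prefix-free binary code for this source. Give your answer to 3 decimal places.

Repeatedly combine the two least-probable nodes; the expected code length is the sum of the merged weights.
merge 2/19 + 7/38 → 11/38
merge 11/38 + 6/19 → 23/38
merge 15/38 + 23/38 → 1
L = 11/38 + 23/38 + 1 = 36/19 ≈ 1.895 bits/symbol.

1.895 bits/symbol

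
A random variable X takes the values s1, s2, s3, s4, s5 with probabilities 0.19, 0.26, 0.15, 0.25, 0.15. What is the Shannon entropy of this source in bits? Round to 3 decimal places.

H = −Σ pᵢ log₂ pᵢ.
−0.19·log₂(0.19) = 0.4552
−0.26·log₂(0.26) = 0.5053
−0.15·log₂(0.15) = 0.4105
−0.25·log₂(0.25) = 0.5000
−0.15·log₂(0.15) = 0.4105
Sum ≈ 2.2816 → 2.282 bits.

2.282 bits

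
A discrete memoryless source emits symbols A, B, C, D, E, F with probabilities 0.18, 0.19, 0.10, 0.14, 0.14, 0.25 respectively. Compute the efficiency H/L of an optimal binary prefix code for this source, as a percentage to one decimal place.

Entropy H = −Σ p log₂ p ≈ 2.5269 bits.
Huffman merges: 1/10+7/50→6/25; 7/50+9/50→8/25; 19/100+6/25→43/100; 1/4+8/25→57/100; 43/100+57/100→1. L = 64/25 ≈ 2.5600.
Efficiency = H/L = 2.5269/2.5600 = 98.7%.

98.7%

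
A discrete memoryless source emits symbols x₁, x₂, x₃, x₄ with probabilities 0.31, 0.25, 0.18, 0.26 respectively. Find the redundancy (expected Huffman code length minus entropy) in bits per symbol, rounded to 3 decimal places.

Entropy H = −Σ p log₂ p ≈ 1.9744 bits.
Huffman merges: 9/50+1/4→43/100; 13/50+31/100→57/100; 43/100+57/100→1. L = 2 ≈ 2.0000.
L − H = 2.0000 − 1.9744 = 0.026 bits.

0.026 bits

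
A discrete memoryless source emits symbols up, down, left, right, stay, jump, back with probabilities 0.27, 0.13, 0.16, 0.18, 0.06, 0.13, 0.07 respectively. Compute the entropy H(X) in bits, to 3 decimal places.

2.656 bits

H = −Σ pᵢ log₂ pᵢ.
−0.27·log₂(0.27) = 0.5100
−0.13·log₂(0.13) = 0.3826
−0.16·log₂(0.16) = 0.4230
−0.18·log₂(0.18) = 0.4453
−0.06·log₂(0.06) = 0.2435
−0.13·log₂(0.13) = 0.3826
−0.07·log₂(0.07) = 0.2686
Sum ≈ 2.6557 → 2.656 bits.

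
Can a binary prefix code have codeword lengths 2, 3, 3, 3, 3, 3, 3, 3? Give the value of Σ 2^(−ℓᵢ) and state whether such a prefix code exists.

With common denominator 2^3 = 8: Σ 2^(−ℓᵢ) = 2/8 + 1/8 + 1/8 + 1/8 + 1/8 + 1/8 + 1/8 + 1/8 = 9/8 = 1.125.
Kraft's inequality requires Σ ≤ 1; here Σ = 1.125 > 1, so no such prefix code exists.

1.125; no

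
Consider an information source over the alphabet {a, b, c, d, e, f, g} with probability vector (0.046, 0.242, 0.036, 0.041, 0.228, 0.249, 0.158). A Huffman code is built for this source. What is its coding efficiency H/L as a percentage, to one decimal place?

99.5%

Entropy H = −Σ p log₂ p ≈ 2.4676 bits.
Huffman merges: 9/250+41/1000→77/1000; 23/500+77/1000→123/1000; 123/1000+79/500→281/1000; 57/250+121/500→47/100; 249/1000+281/1000→53/100; 47/100+53/100→1. L = 2481/1000 ≈ 2.4810.
Efficiency = H/L = 2.4676/2.4810 = 99.5%.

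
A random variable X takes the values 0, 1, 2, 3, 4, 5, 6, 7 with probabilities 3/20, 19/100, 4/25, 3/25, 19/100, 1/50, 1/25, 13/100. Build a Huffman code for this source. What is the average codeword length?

Repeatedly combine the two least-probable nodes; the expected code length is the sum of the merged weights.
merge 1/50 + 1/25 → 3/50
merge 3/50 + 3/25 → 9/50
merge 13/100 + 3/20 → 7/25
merge 4/25 + 9/50 → 17/50
merge 19/100 + 19/100 → 19/50
merge 7/25 + 17/50 → 31/50
merge 19/50 + 31/50 → 1
L = 3/50 + 9/50 + 7/25 + 17/50 + 19/50 + 31/50 + 1 = 143/50 = 2.86 bits/symbol.

2.86 bits/symbol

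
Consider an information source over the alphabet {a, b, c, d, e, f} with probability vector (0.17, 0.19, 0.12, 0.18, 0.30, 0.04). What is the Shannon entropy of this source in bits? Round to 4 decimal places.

H = −Σ pᵢ log₂ pᵢ.
−0.17·log₂(0.17) = 0.4346
−0.19·log₂(0.19) = 0.4552
−0.12·log₂(0.12) = 0.3671
−0.18·log₂(0.18) = 0.4453
−0.30·log₂(0.30) = 0.5211
−0.04·log₂(0.04) = 0.1858
Sum ≈ 2.4090 → 2.4090 bits.

2.4090 bits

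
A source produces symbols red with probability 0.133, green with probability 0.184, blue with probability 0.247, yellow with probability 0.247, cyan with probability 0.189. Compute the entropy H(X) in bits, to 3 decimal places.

H = −Σ pᵢ log₂ pᵢ.
−0.133·log₂(0.133) = 0.3871
−0.184·log₂(0.184) = 0.4494
−0.247·log₂(0.247) = 0.4983
−0.247·log₂(0.247) = 0.4983
−0.189·log₂(0.189) = 0.4543
Sum ≈ 2.2873 → 2.287 bits.

2.287 bits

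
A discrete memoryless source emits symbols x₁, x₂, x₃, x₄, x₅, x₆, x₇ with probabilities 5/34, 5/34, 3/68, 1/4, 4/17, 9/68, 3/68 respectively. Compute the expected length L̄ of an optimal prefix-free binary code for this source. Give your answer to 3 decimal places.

2.603 bits/symbol

Repeatedly combine the two least-probable nodes; the expected code length is the sum of the merged weights.
merge 3/68 + 3/68 → 3/34
merge 3/34 + 9/68 → 15/68
merge 5/34 + 5/34 → 5/17
merge 15/68 + 4/17 → 31/68
merge 1/4 + 5/17 → 37/68
merge 31/68 + 37/68 → 1
L = 3/34 + 15/68 + 5/17 + 31/68 + 37/68 + 1 = 177/68 ≈ 2.603 bits/symbol.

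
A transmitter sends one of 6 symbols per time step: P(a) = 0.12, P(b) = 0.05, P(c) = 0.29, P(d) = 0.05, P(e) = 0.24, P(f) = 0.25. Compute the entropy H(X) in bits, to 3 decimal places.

H = −Σ pᵢ log₂ pᵢ.
−0.12·log₂(0.12) = 0.3671
−0.05·log₂(0.05) = 0.2161
−0.29·log₂(0.29) = 0.5179
−0.05·log₂(0.05) = 0.2161
−0.24·log₂(0.24) = 0.4941
−0.25·log₂(0.25) = 0.5000
Sum ≈ 2.3113 → 2.311 bits.

2.311 bits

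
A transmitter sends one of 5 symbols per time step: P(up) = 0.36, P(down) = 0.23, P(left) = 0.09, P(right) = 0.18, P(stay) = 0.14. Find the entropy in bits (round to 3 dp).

2.173 bits

H = −Σ pᵢ log₂ pᵢ.
−0.36·log₂(0.36) = 0.5306
−0.23·log₂(0.23) = 0.4877
−0.09·log₂(0.09) = 0.3127
−0.18·log₂(0.18) = 0.4453
−0.14·log₂(0.14) = 0.3971
Sum ≈ 2.1734 → 2.173 bits.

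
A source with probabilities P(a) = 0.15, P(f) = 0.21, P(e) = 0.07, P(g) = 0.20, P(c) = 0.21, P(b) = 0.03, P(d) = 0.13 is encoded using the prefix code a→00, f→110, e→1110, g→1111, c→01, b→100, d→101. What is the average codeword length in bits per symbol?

2.91 bits/symbol

L̄ = Σ pᵢ·ℓᵢ = 0.15·2 + 0.21·3 + 0.07·4 + 0.20·4 + 0.21·2 + 0.03·3 + 0.13·3 = 2.91 bits/symbol.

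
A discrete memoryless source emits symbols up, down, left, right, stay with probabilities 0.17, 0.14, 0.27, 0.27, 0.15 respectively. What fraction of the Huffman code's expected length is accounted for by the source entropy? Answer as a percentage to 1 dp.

Entropy H = −Σ p log₂ p ≈ 2.2623 bits.
Huffman merges: 7/50+3/20→29/100; 17/100+27/100→11/25; 27/100+29/100→14/25; 11/25+14/25→1. L = 229/100 ≈ 2.2900.
Efficiency = H/L = 2.2623/2.2900 = 98.8%.

98.8%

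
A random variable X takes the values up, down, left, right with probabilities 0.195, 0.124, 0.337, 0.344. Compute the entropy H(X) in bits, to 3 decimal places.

1.892 bits

H = −Σ pᵢ log₂ pᵢ.
−0.195·log₂(0.195) = 0.4599
−0.124·log₂(0.124) = 0.3734
−0.337·log₂(0.337) = 0.5288
−0.344·log₂(0.344) = 0.5296
Sum ≈ 1.8917 → 1.892 bits.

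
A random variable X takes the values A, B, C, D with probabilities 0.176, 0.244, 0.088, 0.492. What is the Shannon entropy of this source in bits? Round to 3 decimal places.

1.750 bits

H = −Σ pᵢ log₂ pᵢ.
−0.176·log₂(0.176) = 0.4411
−0.244·log₂(0.244) = 0.4966
−0.088·log₂(0.088) = 0.3086
−0.492·log₂(0.492) = 0.5034
Sum ≈ 1.7497 → 1.750 bits.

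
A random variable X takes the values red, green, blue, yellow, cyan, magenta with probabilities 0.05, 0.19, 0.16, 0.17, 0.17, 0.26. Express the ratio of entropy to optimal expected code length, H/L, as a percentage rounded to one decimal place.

96.8%

Entropy H = −Σ p log₂ p ≈ 2.4688 bits.
Huffman merges: 1/20+4/25→21/100; 17/100+17/100→17/50; 19/100+21/100→2/5; 13/50+17/50→3/5; 2/5+3/5→1. L = 51/20 ≈ 2.5500.
Efficiency = H/L = 2.4688/2.5500 = 96.8%.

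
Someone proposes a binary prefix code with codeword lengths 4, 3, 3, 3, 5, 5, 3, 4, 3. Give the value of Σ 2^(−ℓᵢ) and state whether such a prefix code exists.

With common denominator 2^5 = 32: Σ 2^(−ℓᵢ) = 2/32 + 4/32 + 4/32 + 4/32 + 1/32 + 1/32 + 4/32 + 2/32 + 4/32 = 26/32 = 0.8125.
Kraft's inequality requires Σ ≤ 1; here Σ = 0.8125 ≤ 1, so such a prefix code exists.

0.8125; yes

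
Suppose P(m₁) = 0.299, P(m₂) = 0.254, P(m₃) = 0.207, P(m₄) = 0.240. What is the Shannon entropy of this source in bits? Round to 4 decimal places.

1.9875 bits

H = −Σ pᵢ log₂ pᵢ.
−0.299·log₂(0.299) = 0.5208
−0.254·log₂(0.254) = 0.5022
−0.207·log₂(0.207) = 0.4704
−0.240·log₂(0.240) = 0.4941
Sum ≈ 1.9875 → 1.9875 bits.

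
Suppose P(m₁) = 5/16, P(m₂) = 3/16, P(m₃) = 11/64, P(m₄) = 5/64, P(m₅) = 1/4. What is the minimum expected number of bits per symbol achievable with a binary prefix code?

Repeatedly combine the two least-probable nodes; the expected code length is the sum of the merged weights.
merge 5/64 + 11/64 → 1/4
merge 3/16 + 1/4 → 7/16
merge 1/4 + 5/16 → 9/16
merge 7/16 + 9/16 → 1
L = 1/4 + 7/16 + 9/16 + 1 = 9/4 = 2.25 bits/symbol.

2.25 bits/symbol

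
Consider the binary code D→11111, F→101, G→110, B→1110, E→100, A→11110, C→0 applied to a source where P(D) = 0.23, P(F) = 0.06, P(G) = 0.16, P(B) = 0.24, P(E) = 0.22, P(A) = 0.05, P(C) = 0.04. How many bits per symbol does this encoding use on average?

L̄ = Σ pᵢ·ℓᵢ = 0.23·5 + 0.06·3 + 0.16·3 + 0.24·4 + 0.22·3 + 0.05·5 + 0.04·1 = 3.72 bits/symbol.

3.72 bits/symbol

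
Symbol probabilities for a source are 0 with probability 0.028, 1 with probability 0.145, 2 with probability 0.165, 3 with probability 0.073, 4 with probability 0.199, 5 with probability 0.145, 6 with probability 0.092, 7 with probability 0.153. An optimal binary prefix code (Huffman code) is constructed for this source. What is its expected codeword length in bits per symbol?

Repeatedly combine the two least-probable nodes; the expected code length is the sum of the merged weights.
merge 7/250 + 73/1000 → 101/1000
merge 23/250 + 101/1000 → 193/1000
merge 29/200 + 29/200 → 29/100
merge 153/1000 + 33/200 → 159/500
merge 193/1000 + 199/1000 → 49/125
merge 29/100 + 159/500 → 76/125
merge 49/125 + 76/125 → 1
L = 101/1000 + 193/1000 + 29/100 + 159/500 + 49/125 + 76/125 + 1 = 1451/500 = 2.902 bits/symbol.

2.902 bits/symbol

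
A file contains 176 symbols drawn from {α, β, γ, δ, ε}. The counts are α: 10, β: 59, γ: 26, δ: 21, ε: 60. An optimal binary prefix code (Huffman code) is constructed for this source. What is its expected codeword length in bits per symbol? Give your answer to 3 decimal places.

Probabilities are the counts divided by 176.
Repeatedly combine the two least-probable nodes; the expected code length is the sum of the merged weights.
merge 5/88 + 21/176 → 31/176
merge 13/88 + 31/176 → 57/176
merge 57/176 + 59/176 → 29/44
merge 15/44 + 29/44 → 1
L = 31/176 + 57/176 + 29/44 + 1 = 95/44 ≈ 2.159 bits/symbol.

2.159 bits/symbol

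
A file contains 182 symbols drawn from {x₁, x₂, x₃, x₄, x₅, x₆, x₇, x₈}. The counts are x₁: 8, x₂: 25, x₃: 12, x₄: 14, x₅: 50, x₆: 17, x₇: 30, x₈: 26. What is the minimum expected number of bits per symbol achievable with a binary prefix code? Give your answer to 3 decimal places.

Probabilities are the counts divided by 182.
Repeatedly combine the two least-probable nodes; the expected code length is the sum of the merged weights.
merge 4/91 + 6/91 → 10/91
merge 1/13 + 17/182 → 31/182
merge 10/91 + 25/182 → 45/182
merge 1/7 + 15/91 → 4/13
merge 31/182 + 45/182 → 38/91
merge 25/91 + 4/13 → 53/91
merge 38/91 + 53/91 → 1
L = 10/91 + 31/182 + 45/182 + 4/13 + 38/91 + 53/91 + 1 = 258/91 ≈ 2.835 bits/symbol.

2.835 bits/symbol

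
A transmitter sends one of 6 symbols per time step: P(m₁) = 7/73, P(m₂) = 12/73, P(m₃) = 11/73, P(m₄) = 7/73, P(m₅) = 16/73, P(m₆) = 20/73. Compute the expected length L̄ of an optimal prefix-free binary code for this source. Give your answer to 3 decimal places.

2.507 bits/symbol

Repeatedly combine the two least-probable nodes; the expected code length is the sum of the merged weights.
merge 7/73 + 7/73 → 14/73
merge 11/73 + 12/73 → 23/73
merge 14/73 + 16/73 → 30/73
merge 20/73 + 23/73 → 43/73
merge 30/73 + 43/73 → 1
L = 14/73 + 23/73 + 30/73 + 43/73 + 1 = 183/73 ≈ 2.507 bits/symbol.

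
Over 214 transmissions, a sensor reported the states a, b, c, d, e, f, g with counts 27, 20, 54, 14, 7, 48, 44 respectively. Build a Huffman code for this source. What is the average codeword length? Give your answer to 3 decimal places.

2.607 bits/symbol

Probabilities are the counts divided by 214.
Repeatedly combine the two least-probable nodes; the expected code length is the sum of the merged weights.
merge 7/214 + 7/107 → 21/214
merge 10/107 + 21/214 → 41/214
merge 27/214 + 41/214 → 34/107
merge 22/107 + 24/107 → 46/107
merge 27/107 + 34/107 → 61/107
merge 46/107 + 61/107 → 1
L = 21/214 + 41/214 + 34/107 + 46/107 + 61/107 + 1 = 279/107 ≈ 2.607 bits/symbol.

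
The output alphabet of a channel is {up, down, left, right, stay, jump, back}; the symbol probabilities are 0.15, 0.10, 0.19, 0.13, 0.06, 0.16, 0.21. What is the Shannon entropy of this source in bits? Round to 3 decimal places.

2.720 bits

H = −Σ pᵢ log₂ pᵢ.
−0.15·log₂(0.15) = 0.4105
−0.10·log₂(0.10) = 0.3322
−0.19·log₂(0.19) = 0.4552
−0.13·log₂(0.13) = 0.3826
−0.06·log₂(0.06) = 0.2435
−0.16·log₂(0.16) = 0.4230
−0.21·log₂(0.21) = 0.4728
Sum ≈ 2.7200 → 2.720 bits.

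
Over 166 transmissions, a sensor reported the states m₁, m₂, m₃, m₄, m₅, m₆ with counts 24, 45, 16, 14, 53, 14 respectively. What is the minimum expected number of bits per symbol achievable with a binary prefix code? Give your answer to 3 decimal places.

2.410 bits/symbol

Probabilities are the counts divided by 166.
Repeatedly combine the two least-probable nodes; the expected code length is the sum of the merged weights.
merge 7/83 + 7/83 → 14/83
merge 8/83 + 12/83 → 20/83
merge 14/83 + 20/83 → 34/83
merge 45/166 + 53/166 → 49/83
merge 34/83 + 49/83 → 1
L = 14/83 + 20/83 + 34/83 + 49/83 + 1 = 200/83 ≈ 2.410 bits/symbol.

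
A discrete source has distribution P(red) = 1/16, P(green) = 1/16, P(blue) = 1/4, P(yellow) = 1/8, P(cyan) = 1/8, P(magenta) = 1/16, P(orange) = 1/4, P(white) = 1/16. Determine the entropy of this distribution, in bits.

2.75 bits

Each probability is a power of 1/2, so log₂(1/p) is an integer.
H = Σ p·log₂(1/p) = 1/16·4 + 1/16·4 + 1/4·2 + 1/8·3 + 1/8·3 + 1/16·4 + 1/4·2 + 1/16·4 = 2.75 bits.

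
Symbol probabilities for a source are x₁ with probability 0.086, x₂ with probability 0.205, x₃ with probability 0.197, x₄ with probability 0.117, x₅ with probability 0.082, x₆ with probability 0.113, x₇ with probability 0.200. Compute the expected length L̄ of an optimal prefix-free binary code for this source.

2.763 bits/symbol

Repeatedly combine the two least-probable nodes; the expected code length is the sum of the merged weights.
merge 41/500 + 43/500 → 21/125
merge 113/1000 + 117/1000 → 23/100
merge 21/125 + 197/1000 → 73/200
merge 1/5 + 41/200 → 81/200
merge 23/100 + 73/200 → 119/200
merge 81/200 + 119/200 → 1
L = 21/125 + 23/100 + 73/200 + 81/200 + 119/200 + 1 = 2763/1000 = 2.763 bits/symbol.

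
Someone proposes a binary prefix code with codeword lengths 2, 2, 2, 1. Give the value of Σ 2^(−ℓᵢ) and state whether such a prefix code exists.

1.25; no

With common denominator 2^2 = 4: Σ 2^(−ℓᵢ) = 1/4 + 1/4 + 1/4 + 2/4 = 5/4 = 1.25.
Kraft's inequality requires Σ ≤ 1; here Σ = 1.25 > 1, so no such prefix code exists.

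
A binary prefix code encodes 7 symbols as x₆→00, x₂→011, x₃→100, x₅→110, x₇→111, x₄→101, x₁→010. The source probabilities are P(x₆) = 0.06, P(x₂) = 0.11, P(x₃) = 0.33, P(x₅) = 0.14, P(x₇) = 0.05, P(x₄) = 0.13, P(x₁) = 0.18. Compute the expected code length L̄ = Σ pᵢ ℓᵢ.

2.94 bits/symbol

L̄ = Σ pᵢ·ℓᵢ = 0.06·2 + 0.11·3 + 0.33·3 + 0.14·3 + 0.05·3 + 0.13·3 + 0.18·3 = 2.94 bits/symbol.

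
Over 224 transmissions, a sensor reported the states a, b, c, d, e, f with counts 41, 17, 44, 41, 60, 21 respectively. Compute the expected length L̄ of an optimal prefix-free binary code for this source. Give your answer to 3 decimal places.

2.522 bits/symbol

Probabilities are the counts divided by 224.
Repeatedly combine the two least-probable nodes; the expected code length is the sum of the merged weights.
merge 17/224 + 3/32 → 19/112
merge 19/112 + 41/224 → 79/224
merge 41/224 + 11/56 → 85/224
merge 15/56 + 79/224 → 139/224
merge 85/224 + 139/224 → 1
L = 19/112 + 79/224 + 85/224 + 139/224 + 1 = 565/224 ≈ 2.522 bits/symbol.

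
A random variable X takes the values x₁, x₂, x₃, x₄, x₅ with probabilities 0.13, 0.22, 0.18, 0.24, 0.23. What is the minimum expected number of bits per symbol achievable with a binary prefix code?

Repeatedly combine the two least-probable nodes; the expected code length is the sum of the merged weights.
merge 13/100 + 9/50 → 31/100
merge 11/50 + 23/100 → 9/20
merge 6/25 + 31/100 → 11/20
merge 9/20 + 11/20 → 1
L = 31/100 + 9/20 + 11/20 + 1 = 231/100 = 2.31 bits/symbol.

2.31 bits/symbol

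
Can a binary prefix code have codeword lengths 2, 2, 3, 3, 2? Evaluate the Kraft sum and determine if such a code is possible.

1; yes

With common denominator 2^3 = 8: Σ 2^(−ℓᵢ) = 2/8 + 2/8 + 1/8 + 1/8 + 2/8 = 8/8 = 1.
Kraft's inequality requires Σ ≤ 1; here Σ = 1 ≤ 1, so such a prefix code exists.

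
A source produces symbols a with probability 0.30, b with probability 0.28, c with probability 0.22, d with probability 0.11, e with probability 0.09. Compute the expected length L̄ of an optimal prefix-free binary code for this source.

Repeatedly combine the two least-probable nodes; the expected code length is the sum of the merged weights.
merge 9/100 + 11/100 → 1/5
merge 1/5 + 11/50 → 21/50
merge 7/25 + 3/10 → 29/50
merge 21/50 + 29/50 → 1
L = 1/5 + 21/50 + 29/50 + 1 = 11/5 = 2.2 bits/symbol.

2.2 bits/symbol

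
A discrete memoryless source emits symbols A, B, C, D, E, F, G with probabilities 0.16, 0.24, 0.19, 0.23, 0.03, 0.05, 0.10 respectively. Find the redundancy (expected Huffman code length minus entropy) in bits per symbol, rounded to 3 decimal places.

0.040 bits

Entropy H = −Σ p log₂ p ≈ 2.5601 bits.
Huffman merges: 3/100+1/20→2/25; 2/25+1/10→9/50; 4/25+9/50→17/50; 19/100+23/100→21/50; 6/25+17/50→29/50; 21/50+29/50→1. L = 13/5 ≈ 2.6000.
L − H = 2.6000 − 2.5601 = 0.040 bits.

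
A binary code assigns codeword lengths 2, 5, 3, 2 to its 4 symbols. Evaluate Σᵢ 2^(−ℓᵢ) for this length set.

With common denominator 2^5 = 32: Σ 2^(−ℓᵢ) = 8/32 + 1/32 + 4/32 + 8/32 = 21/32 = 0.65625.

0.65625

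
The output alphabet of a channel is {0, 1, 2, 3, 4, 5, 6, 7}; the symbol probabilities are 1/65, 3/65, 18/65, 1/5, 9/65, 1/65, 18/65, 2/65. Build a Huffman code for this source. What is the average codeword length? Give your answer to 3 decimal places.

2.446 bits/symbol

Repeatedly combine the two least-probable nodes; the expected code length is the sum of the merged weights.
merge 1/65 + 1/65 → 2/65
merge 2/65 + 2/65 → 4/65
merge 3/65 + 4/65 → 7/65
merge 7/65 + 9/65 → 16/65
merge 1/5 + 16/65 → 29/65
merge 18/65 + 18/65 → 36/65
merge 29/65 + 36/65 → 1
L = 2/65 + 4/65 + 7/65 + 16/65 + 29/65 + 36/65 + 1 = 159/65 ≈ 2.446 bits/symbol.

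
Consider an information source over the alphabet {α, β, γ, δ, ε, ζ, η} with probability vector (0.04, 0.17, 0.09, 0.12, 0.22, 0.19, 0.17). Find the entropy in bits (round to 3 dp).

H = −Σ pᵢ log₂ pᵢ.
−0.04·log₂(0.04) = 0.1858
−0.17·log₂(0.17) = 0.4346
−0.09·log₂(0.09) = 0.3127
−0.12·log₂(0.12) = 0.3671
−0.22·log₂(0.22) = 0.4806
−0.19·log₂(0.19) = 0.4552
−0.17·log₂(0.17) = 0.4346
Sum ≈ 2.6704 → 2.670 bits.

2.670 bits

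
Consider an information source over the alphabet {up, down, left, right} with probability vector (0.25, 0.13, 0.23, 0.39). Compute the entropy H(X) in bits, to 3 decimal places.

1.900 bits

H = −Σ pᵢ log₂ pᵢ.
−0.25·log₂(0.25) = 0.5000
−0.13·log₂(0.13) = 0.3826
−0.23·log₂(0.23) = 0.4877
−0.39·log₂(0.39) = 0.5298
Sum ≈ 1.9001 → 1.900 bits.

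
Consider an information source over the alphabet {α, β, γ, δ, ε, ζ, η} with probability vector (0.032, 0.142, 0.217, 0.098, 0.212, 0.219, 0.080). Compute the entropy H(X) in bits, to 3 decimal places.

2.611 bits

H = −Σ pᵢ log₂ pᵢ.
−0.032·log₂(0.032) = 0.1589
−0.142·log₂(0.142) = 0.3999
−0.217·log₂(0.217) = 0.4783
−0.098·log₂(0.098) = 0.3284
−0.212·log₂(0.212) = 0.4744
−0.219·log₂(0.219) = 0.4798
−0.080·log₂(0.080) = 0.2915
Sum ≈ 2.6113 → 2.611 bits.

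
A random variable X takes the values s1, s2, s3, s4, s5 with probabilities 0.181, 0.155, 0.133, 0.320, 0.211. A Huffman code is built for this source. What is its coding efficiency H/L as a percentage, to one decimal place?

Entropy H = −Σ p log₂ p ≈ 2.2500 bits.
Huffman merges: 133/1000+31/200→36/125; 181/1000+211/1000→49/125; 36/125+8/25→76/125; 49/125+76/125→1. L = 286/125 ≈ 2.2880.
Efficiency = H/L = 2.2500/2.2880 = 98.3%.

98.3%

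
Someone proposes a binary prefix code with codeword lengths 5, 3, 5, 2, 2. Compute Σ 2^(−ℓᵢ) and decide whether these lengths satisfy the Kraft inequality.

0.6875; yes

With common denominator 2^5 = 32: Σ 2^(−ℓᵢ) = 1/32 + 4/32 + 1/32 + 8/32 + 8/32 = 22/32 = 0.6875.
Kraft's inequality requires Σ ≤ 1; here Σ = 0.6875 ≤ 1, so such a prefix code exists.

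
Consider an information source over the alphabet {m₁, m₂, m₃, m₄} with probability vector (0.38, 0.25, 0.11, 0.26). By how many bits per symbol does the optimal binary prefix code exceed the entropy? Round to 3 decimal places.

0.094 bits

Entropy H = −Σ p log₂ p ≈ 1.8860 bits.
Huffman merges: 11/100+1/4→9/25; 13/50+9/25→31/50; 19/50+31/50→1. L = 99/50 ≈ 1.9800.
L − H = 1.9800 − 1.8860 = 0.094 bits.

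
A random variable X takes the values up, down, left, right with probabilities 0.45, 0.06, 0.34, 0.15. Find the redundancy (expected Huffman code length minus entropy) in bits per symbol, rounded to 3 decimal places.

0.058 bits

Entropy H = −Σ p log₂ p ≈ 1.7017 bits.
Huffman merges: 3/50+3/20→21/100; 21/100+17/50→11/20; 9/20+11/20→1. L = 44/25 ≈ 1.7600.
L − H = 1.7600 − 1.7017 = 0.058 bits.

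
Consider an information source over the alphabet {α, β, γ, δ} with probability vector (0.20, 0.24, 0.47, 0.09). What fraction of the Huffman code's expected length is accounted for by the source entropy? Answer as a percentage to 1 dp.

98.0%

Entropy H = −Σ p log₂ p ≈ 1.7831 bits.
Huffman merges: 9/100+1/5→29/100; 6/25+29/100→53/100; 47/100+53/100→1. L = 91/50 ≈ 1.8200.
Efficiency = H/L = 1.7831/1.8200 = 98.0%.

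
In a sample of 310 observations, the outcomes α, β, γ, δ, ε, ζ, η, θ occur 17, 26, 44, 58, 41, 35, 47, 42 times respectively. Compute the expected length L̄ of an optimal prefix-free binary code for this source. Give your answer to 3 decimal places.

2.952 bits/symbol

Probabilities are the counts divided by 310.
Repeatedly combine the two least-probable nodes; the expected code length is the sum of the merged weights.
merge 17/310 + 13/155 → 43/310
merge 7/62 + 41/310 → 38/155
merge 21/155 + 43/310 → 17/62
merge 22/155 + 47/310 → 91/310
merge 29/155 + 38/155 → 67/155
merge 17/62 + 91/310 → 88/155
merge 67/155 + 88/155 → 1
L = 43/310 + 38/155 + 17/62 + 91/310 + 67/155 + 88/155 + 1 = 183/62 ≈ 2.952 bits/symbol.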